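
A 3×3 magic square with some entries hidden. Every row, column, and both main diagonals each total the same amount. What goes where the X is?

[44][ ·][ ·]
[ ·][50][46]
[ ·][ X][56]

42

Main diagonal is complete and sums to 150; that is the magic constant.
Using row 2: 50 + 46 + ? → (2,1) = 150 − 96 = 54.
Column 1 must total 150; the given cells sum to 98, so (3,1) = 52.
Column 3 needs 150; the known cells sum to 102, so (1,3) = 48.
Using row 1: 44 + 48 + ? → (1,2) = 150 − 92 = 58.
Row 3 needs 150; the known cells sum to 108, so (3,2) = 42.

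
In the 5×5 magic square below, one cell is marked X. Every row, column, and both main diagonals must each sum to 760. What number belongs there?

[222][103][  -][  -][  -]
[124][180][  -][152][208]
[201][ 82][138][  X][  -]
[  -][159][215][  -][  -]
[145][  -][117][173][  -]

The remaining cell in row 2 is (2,3) = 760 − 664 = 96.
Column 1 needs 760; the known cells sum to 692, so (4,1) = 68.
Using column 2: 103 + 180 + 82 + 159 + ? → (5,2) = 760 − 524 = 236.
Column 3: 96 + 138 + 215 + 117 + ? = 760, so (1,3) = 194.
Anti-diagonal must total 760; the given cells sum to 594, so (1,5) = 166.
Using row 1: 222 + 103 + 194 + 166 + ? → (1,4) = 760 − 685 = 75.
From row 5, 760 − (145 + 236 + 117 + 173) gives (5,5) = 89.
The remaining cell in main diagonal is (4,4) = 760 − 629 = 131.
The remaining cell in row 4 is (4,5) = 760 − 573 = 187.
Using column 4: 75 + 152 + 131 + 173 + ? → (3,4) = 760 − 531 = 229.

229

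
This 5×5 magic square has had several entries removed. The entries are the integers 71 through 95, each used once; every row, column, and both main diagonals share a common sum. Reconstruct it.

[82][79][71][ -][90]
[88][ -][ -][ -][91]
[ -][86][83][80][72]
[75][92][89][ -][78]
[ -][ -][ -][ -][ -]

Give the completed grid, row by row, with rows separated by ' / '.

82 79 71 93 90 / 88 85 77 74 91 / 94 86 83 80 72 / 75 92 89 81 78 / 76 73 95 87 84

The entries are 71 through 95, which sum to 2075, so each line sums to 2075/5 = 415.
Row 1: 82 + 79 + 71 + 90 + ? = 415, so (1,4) = 93.
From row 3, 415 − (86 + 83 + 80 + 72) gives (3,1) = 94.
Using row 4: 75 + 92 + 89 + 78 + ? → (4,4) = 415 − 334 = 81.
From column 1, 415 − (82 + 88 + 94 + 75) gives (5,1) = 76.
Column 5: 90 + 91 + 72 + 78 + ? = 415, so (5,5) = 84.
Using main diagonal: 82 + 83 + 81 + 84 + ? → (2,2) = 415 − 330 = 85.
From anti-diagonal, 415 − (90 + 83 + 92 + 76) gives (2,4) = 74.
Row 2 needs 415; the known cells sum to 338, so (2,3) = 77.
Using column 2: 79 + 85 + 86 + 92 + ? → (5,2) = 415 − 342 = 73.
Column 3 needs 415; the known cells sum to 320, so (5,3) = 95.
From column 4, 415 − (93 + 74 + 80 + 81) gives (5,4) = 87.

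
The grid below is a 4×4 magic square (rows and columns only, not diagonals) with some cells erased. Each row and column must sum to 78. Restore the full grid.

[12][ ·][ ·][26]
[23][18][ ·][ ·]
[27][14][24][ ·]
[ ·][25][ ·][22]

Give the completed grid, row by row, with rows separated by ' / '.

Row 3 needs 78; the known cells sum to 65, so (3,4) = 13.
Column 1 must total 78; the given cells sum to 62, so (4,1) = 16.
Column 2: 18 + 14 + 25 + ? = 78, so (1,2) = 21.
The remaining cell in column 4 is (2,4) = 78 − 61 = 17.
Row 1 must total 78; the given cells sum to 59, so (1,3) = 19.
From row 2, 78 − (23 + 18 + 17) gives (2,3) = 20.
The remaining cell in row 4 is (4,3) = 78 − 63 = 15.

12 21 19 26 / 23 18 20 17 / 27 14 24 13 / 16 25 15 22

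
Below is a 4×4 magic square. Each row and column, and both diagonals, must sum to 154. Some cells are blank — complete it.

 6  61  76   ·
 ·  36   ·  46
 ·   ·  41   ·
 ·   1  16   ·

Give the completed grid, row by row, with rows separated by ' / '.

Using row 1: 6 + 61 + 76 + ? → (1,4) = 154 − 143 = 11.
Column 2 needs 154; the known cells sum to 98, so (3,2) = 56.
The remaining cell in column 3 is (2,3) = 154 − 133 = 21.
Main diagonal: 6 + 36 + 41 + ? = 154, so (4,4) = 71.
Using anti-diagonal: 11 + 21 + 56 + ? → (4,1) = 154 − 88 = 66.
The remaining cell in row 2 is (2,1) = 154 − 103 = 51.
Column 1: 6 + 51 + 66 + ? = 154, so (3,1) = 31.
Column 4: 11 + 46 + 71 + ? = 154, so (3,4) = 26.

6 61 76 11 / 51 36 21 46 / 31 56 41 26 / 66 1 16 71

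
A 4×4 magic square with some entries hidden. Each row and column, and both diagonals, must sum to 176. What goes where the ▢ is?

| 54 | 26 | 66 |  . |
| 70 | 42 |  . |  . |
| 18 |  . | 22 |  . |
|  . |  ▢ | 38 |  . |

46

From row 1, 176 − (54 + 26 + 66) gives (1,4) = 30.
Column 1 needs 176; the known cells sum to 142, so (4,1) = 34.
Column 3: 66 + 22 + 38 + ? = 176, so (2,3) = 50.
The remaining cell in main diagonal is (4,4) = 176 − 118 = 58.
Anti-diagonal needs 176; the known cells sum to 114, so (3,2) = 62.
Row 2 must total 176; the given cells sum to 162, so (2,4) = 14.
Using row 3: 18 + 62 + 22 + ? → (3,4) = 176 − 102 = 74.
From row 4, 176 − (34 + 38 + 58) gives (4,2) = 46.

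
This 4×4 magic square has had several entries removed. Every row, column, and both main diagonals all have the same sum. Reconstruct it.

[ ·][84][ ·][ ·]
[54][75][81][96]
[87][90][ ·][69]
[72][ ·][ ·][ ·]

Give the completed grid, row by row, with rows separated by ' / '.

Row 2 is already complete: 54 + 75 + 81 + 96 = 306, so that is the magic constant.
The remaining cell in row 3 is (3,3) = 306 − 246 = 60.
Column 1: 54 + 87 + 72 + ? = 306, so (1,1) = 93.
Using column 2: 84 + 75 + 90 + ? → (4,2) = 306 − 249 = 57.
Using main diagonal: 93 + 75 + 60 + ? → (4,4) = 306 − 228 = 78.
Using anti-diagonal: 81 + 90 + 72 + ? → (1,4) = 306 − 243 = 63.
The remaining cell in row 1 is (1,3) = 306 − 240 = 66.
Row 4 needs 306; the known cells sum to 207, so (4,3) = 99.

93 84 66 63 / 54 75 81 96 / 87 90 60 69 / 72 57 99 78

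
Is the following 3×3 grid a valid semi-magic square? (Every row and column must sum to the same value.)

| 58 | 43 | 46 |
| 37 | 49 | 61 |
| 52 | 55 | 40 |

Yes

Row 1: 58 + 43 + 46 = 147.
Row 2: 37 + 49 + 61 = 147.
Row 3: 52 + 55 + 40 = 147.
Column 1: 58 + 37 + 52 = 147.
Column 2: 43 + 49 + 55 = 147.
Column 3: 46 + 61 + 40 = 147.
All lines sum to 147.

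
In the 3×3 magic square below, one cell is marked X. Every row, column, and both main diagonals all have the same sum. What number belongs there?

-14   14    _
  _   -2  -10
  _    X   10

Main diagonal is complete and sums to -6; that is the magic constant.
From row 1, -6 − (-14 + 14) gives (1,3) = -6.
Row 2 needs -6; the known cells sum to -12, so (2,1) = 6.
Column 1 needs -6; the known cells sum to -8, so (3,1) = 2.
From column 2, -6 − (14 + (-2)) gives (3,2) = -18.

-18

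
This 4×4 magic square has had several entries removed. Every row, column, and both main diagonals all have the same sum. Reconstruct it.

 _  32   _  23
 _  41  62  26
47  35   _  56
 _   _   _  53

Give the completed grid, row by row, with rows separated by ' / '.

Column 4 is already complete: 23 + 26 + 56 + 53 = 158, so that is the magic constant.
Row 2 must total 158; the given cells sum to 129, so (2,1) = 29.
Row 3: 47 + 35 + 56 + ? = 158, so (3,3) = 20.
Column 2 needs 158; the known cells sum to 108, so (4,2) = 50.
Main diagonal needs 158; the known cells sum to 114, so (1,1) = 44.
Anti-diagonal: 23 + 62 + 35 + ? = 158, so (4,1) = 38.
The remaining cell in row 1 is (1,3) = 158 − 99 = 59.
Using row 4: 38 + 50 + 53 + ? → (4,3) = 158 − 141 = 17.

44 32 59 23 / 29 41 62 26 / 47 35 20 56 / 38 50 17 53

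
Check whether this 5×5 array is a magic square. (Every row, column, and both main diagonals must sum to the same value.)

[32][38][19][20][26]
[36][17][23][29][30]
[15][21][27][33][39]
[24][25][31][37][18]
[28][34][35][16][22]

Row 1: 32 + 38 + 19 + 20 + 26 = 135.
Row 2: 36 + 17 + 23 + 29 + 30 = 135.
Row 3: 15 + 21 + 27 + 33 + 39 = 135.
Row 4: 24 + 25 + 31 + 37 + 18 = 135.
Row 5: 28 + 34 + 35 + 16 + 22 = 135.
Column 1: 32 + 36 + 15 + 24 + 28 = 135.
Column 2: 38 + 17 + 21 + 25 + 34 = 135.
Column 3: 19 + 23 + 27 + 31 + 35 = 135.
Column 4: 20 + 29 + 33 + 37 + 16 = 135.
Column 5: 26 + 30 + 39 + 18 + 22 = 135.
Main diagonal: 32 + 17 + 27 + 37 + 22 = 135.
Anti-diagonal: 26 + 29 + 27 + 25 + 28 = 135.
All lines sum to 135.

Yes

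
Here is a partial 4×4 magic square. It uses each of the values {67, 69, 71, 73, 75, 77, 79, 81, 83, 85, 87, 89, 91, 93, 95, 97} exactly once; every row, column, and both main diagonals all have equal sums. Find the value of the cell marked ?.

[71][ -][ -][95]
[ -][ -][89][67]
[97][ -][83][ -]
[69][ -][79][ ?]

The 16 entries sum to 1312, so each line sums to 1312/4 = 328.
Column 1 must total 328; the given cells sum to 237, so (2,1) = 91.
Column 3: 89 + 83 + 79 + ? = 328, so (1,3) = 77.
Anti-diagonal: 95 + 89 + 69 + ? = 328, so (3,2) = 75.
From row 1, 328 − (71 + 77 + 95) gives (1,2) = 85.
The remaining cell in row 2 is (2,2) = 328 − 247 = 81.
Row 3: 97 + 75 + 83 + ? = 328, so (3,4) = 73.
Column 2 needs 328; the known cells sum to 241, so (4,2) = 87.
Column 4 must total 328; the given cells sum to 235, so (4,4) = 93.

93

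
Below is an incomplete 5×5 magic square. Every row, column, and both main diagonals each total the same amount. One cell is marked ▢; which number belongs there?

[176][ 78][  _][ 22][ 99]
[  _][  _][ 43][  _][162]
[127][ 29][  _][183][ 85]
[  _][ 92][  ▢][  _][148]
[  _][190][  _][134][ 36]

Column 5 is complete and sums to 530; that is the magic constant.
From row 1, 530 − (176 + 78 + 22 + 99) gives (1,3) = 155.
Row 3 needs 530; the known cells sum to 424, so (3,3) = 106.
The remaining cell in column 2 is (2,2) = 530 − 389 = 141.
From main diagonal, 530 − (176 + 141 + 106 + 36) gives (4,4) = 71.
Column 4 must total 530; the given cells sum to 410, so (2,4) = 120.
The remaining cell in anti-diagonal is (5,1) = 530 − 417 = 113.
Row 2 must total 530; the given cells sum to 466, so (2,1) = 64.
From row 5, 530 − (113 + 190 + 134 + 36) gives (5,3) = 57.
The remaining cell in column 1 is (4,1) = 530 − 480 = 50.
The remaining cell in column 3 is (4,3) = 530 − 361 = 169.

169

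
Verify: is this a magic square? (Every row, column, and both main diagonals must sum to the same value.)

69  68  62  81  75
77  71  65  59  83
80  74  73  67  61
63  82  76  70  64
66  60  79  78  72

Row 1: 69 + 68 + 62 + 81 + 75 = 355.
Row 2: 77 + 71 + 65 + 59 + 83 = 355.
Row 3: 80 + 74 + 73 + 67 + 61 = 355.
Row 4: 63 + 82 + 76 + 70 + 64 = 355.
Row 5: 66 + 60 + 79 + 78 + 72 = 355.
Column 1: 69 + 77 + 80 + 63 + 66 = 355.
Column 2: 68 + 71 + 74 + 82 + 60 = 355.
Column 3: 62 + 65 + 73 + 76 + 79 = 355.
Column 4: 81 + 59 + 67 + 70 + 78 = 355.
Column 5: 75 + 83 + 61 + 64 + 72 = 355.
Main diagonal: 69 + 71 + 73 + 70 + 72 = 355.
Anti-diagonal: 75 + 59 + 73 + 82 + 66 = 355.
All lines sum to 355.

Yes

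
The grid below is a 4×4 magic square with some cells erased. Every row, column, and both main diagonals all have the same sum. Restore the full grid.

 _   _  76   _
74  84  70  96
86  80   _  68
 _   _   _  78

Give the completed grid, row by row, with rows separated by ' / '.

72 94 76 82 / 74 84 70 96 / 86 80 90 68 / 92 66 88 78

Row 2 is already complete: 74 + 84 + 70 + 96 = 324, so that is the magic constant.
Row 3 needs 324; the known cells sum to 234, so (3,3) = 90.
Column 3 needs 324; the known cells sum to 236, so (4,3) = 88.
Column 4 must total 324; the given cells sum to 242, so (1,4) = 82.
From main diagonal, 324 − (84 + 90 + 78) gives (1,1) = 72.
Anti-diagonal must total 324; the given cells sum to 232, so (4,1) = 92.
Row 1 must total 324; the given cells sum to 230, so (1,2) = 94.
Using row 4: 92 + 88 + 78 + ? → (4,2) = 324 − 258 = 66.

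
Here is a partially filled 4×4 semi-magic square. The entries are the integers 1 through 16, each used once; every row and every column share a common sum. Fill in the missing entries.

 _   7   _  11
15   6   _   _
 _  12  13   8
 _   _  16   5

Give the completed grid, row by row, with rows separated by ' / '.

The entries are 1 through 16, which sum to 136, so each line sums to 136/4 = 34.
Using row 3: 12 + 13 + 8 + ? → (3,1) = 34 − 33 = 1.
Column 2: 7 + 6 + 12 + ? = 34, so (4,2) = 9.
Column 4 must total 34; the given cells sum to 24, so (2,4) = 10.
The remaining cell in row 2 is (2,3) = 34 − 31 = 3.
The remaining cell in row 4 is (4,1) = 34 − 30 = 4.
Column 1: 15 + 1 + 4 + ? = 34, so (1,1) = 14.
Column 3 must total 34; the given cells sum to 32, so (1,3) = 2.

14 7 2 11 / 15 6 3 10 / 1 12 13 8 / 4 9 16 5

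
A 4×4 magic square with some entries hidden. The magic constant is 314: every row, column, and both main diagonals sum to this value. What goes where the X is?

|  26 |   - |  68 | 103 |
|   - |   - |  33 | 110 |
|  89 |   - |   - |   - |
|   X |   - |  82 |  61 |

124

Using row 1: 26 + 68 + 103 + ? → (1,2) = 314 − 197 = 117.
The remaining cell in column 3 is (3,3) = 314 − 183 = 131.
Using column 4: 103 + 110 + 61 + ? → (3,4) = 314 − 274 = 40.
Main diagonal: 26 + 131 + 61 + ? = 314, so (2,2) = 96.
Row 2: 96 + 33 + 110 + ? = 314, so (2,1) = 75.
Row 3: 89 + 131 + 40 + ? = 314, so (3,2) = 54.
Column 1: 26 + 75 + 89 + ? = 314, so (4,1) = 124.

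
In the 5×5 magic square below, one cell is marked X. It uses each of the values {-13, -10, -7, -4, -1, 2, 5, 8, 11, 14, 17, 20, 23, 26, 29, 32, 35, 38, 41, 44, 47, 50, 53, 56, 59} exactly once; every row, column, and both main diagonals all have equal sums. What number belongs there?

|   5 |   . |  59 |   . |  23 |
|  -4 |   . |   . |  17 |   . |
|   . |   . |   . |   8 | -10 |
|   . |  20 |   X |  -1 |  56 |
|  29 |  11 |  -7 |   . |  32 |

2

The 25 entries sum to 575, so each line sums to 575/5 = 115.
Row 5 must total 115; the given cells sum to 65, so (5,4) = 50.
The remaining cell in column 4 is (1,4) = 115 − 74 = 41.
From column 5, 115 − (23 + (-10) + 56 + 32) gives (2,5) = 14.
Anti-diagonal: 23 + 17 + 20 + 29 + ? = 115, so (3,3) = 26.
Using row 1: 5 + 59 + 41 + 23 + ? → (1,2) = 115 − 128 = -13.
Main diagonal must total 115; the given cells sum to 62, so (2,2) = 53.
From row 2, 115 − (-4 + 53 + 17 + 14) gives (2,3) = 35.
The remaining cell in column 2 is (3,2) = 115 − 71 = 44.
The remaining cell in column 3 is (4,3) = 115 − 113 = 2.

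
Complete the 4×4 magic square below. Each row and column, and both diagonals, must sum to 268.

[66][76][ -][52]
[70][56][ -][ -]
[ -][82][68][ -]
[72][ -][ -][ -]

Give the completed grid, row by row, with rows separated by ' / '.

66 76 74 52 / 70 56 62 80 / 60 82 68 58 / 72 54 64 78

From row 1, 268 − (66 + 76 + 52) gives (1,3) = 74.
Column 1: 66 + 70 + 72 + ? = 268, so (3,1) = 60.
From column 2, 268 − (76 + 56 + 82) gives (4,2) = 54.
Main diagonal needs 268; the known cells sum to 190, so (4,4) = 78.
Anti-diagonal: 52 + 82 + 72 + ? = 268, so (2,3) = 62.
Using row 2: 70 + 56 + 62 + ? → (2,4) = 268 − 188 = 80.
Row 3: 60 + 82 + 68 + ? = 268, so (3,4) = 58.
Using row 4: 72 + 54 + 78 + ? → (4,3) = 268 − 204 = 64.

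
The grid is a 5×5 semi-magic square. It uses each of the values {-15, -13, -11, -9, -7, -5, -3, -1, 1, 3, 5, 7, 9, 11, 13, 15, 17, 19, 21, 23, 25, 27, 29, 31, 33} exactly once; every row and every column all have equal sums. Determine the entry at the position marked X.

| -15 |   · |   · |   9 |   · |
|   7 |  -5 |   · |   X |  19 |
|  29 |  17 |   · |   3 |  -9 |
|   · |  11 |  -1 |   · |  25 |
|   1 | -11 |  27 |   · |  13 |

31

The 25 entries sum to 225, so each line sums to 225/5 = 45.
Using row 3: 29 + 17 + 3 + (-9) + ? → (3,3) = 45 − 40 = 5.
Row 5 must total 45; the given cells sum to 30, so (5,4) = 15.
Column 1: -15 + 7 + 29 + 1 + ? = 45, so (4,1) = 23.
The remaining cell in column 2 is (1,2) = 45 − 12 = 33.
Column 5: 19 + (-9) + 25 + 13 + ? = 45, so (1,5) = -3.
From row 1, 45 − (-15 + 33 + 9 + (-3)) gives (1,3) = 21.
Row 4 needs 45; the known cells sum to 58, so (4,4) = -13.
Column 3 must total 45; the given cells sum to 52, so (2,3) = -7.
From column 4, 45 − (9 + 3 + (-13) + 15) gives (2,4) = 31.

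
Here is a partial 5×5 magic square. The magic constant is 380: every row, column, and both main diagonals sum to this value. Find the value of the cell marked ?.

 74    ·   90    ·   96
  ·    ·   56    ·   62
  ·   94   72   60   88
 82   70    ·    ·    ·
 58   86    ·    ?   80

Row 3 must total 380; the given cells sum to 314, so (3,1) = 66.
The remaining cell in column 1 is (2,1) = 380 − 280 = 100.
From column 5, 380 − (96 + 62 + 88 + 80) gives (4,5) = 54.
The remaining cell in anti-diagonal is (2,4) = 380 − 296 = 84.
Row 2 needs 380; the known cells sum to 302, so (2,2) = 78.
Column 2 must total 380; the given cells sum to 328, so (1,2) = 52.
Using main diagonal: 74 + 78 + 72 + 80 + ? → (4,4) = 380 − 304 = 76.
Using row 1: 74 + 52 + 90 + 96 + ? → (1,4) = 380 − 312 = 68.
Row 4 needs 380; the known cells sum to 282, so (4,3) = 98.
Column 3 must total 380; the given cells sum to 316, so (5,3) = 64.
Column 4 must total 380; the given cells sum to 288, so (5,4) = 92.

92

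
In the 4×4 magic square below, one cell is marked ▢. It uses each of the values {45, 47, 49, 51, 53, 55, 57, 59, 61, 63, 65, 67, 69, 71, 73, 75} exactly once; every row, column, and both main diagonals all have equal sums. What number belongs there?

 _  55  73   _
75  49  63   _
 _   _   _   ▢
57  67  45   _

The 16 entries sum to 960, so each line sums to 960/4 = 240.
Row 2 needs 240; the known cells sum to 187, so (2,4) = 53.
From row 4, 240 − (57 + 67 + 45) gives (4,4) = 71.
From column 2, 240 − (55 + 49 + 67) gives (3,2) = 69.
The remaining cell in column 3 is (3,3) = 240 − 181 = 59.
Using main diagonal: 49 + 59 + 71 + ? → (1,1) = 240 − 179 = 61.
Anti-diagonal must total 240; the given cells sum to 189, so (1,4) = 51.
From column 1, 240 − (61 + 75 + 57) gives (3,1) = 47.
The remaining cell in column 4 is (3,4) = 240 − 175 = 65.

65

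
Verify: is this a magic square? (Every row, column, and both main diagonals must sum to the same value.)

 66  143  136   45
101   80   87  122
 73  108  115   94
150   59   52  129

Yes

Row 1: 66 + 143 + 136 + 45 = 390.
Row 2: 101 + 80 + 87 + 122 = 390.
Row 3: 73 + 108 + 115 + 94 = 390.
Row 4: 150 + 59 + 52 + 129 = 390.
Column 1: 66 + 101 + 73 + 150 = 390.
Column 2: 143 + 80 + 108 + 59 = 390.
Column 3: 136 + 87 + 115 + 52 = 390.
Column 4: 45 + 122 + 94 + 129 = 390.
Main diagonal: 66 + 80 + 115 + 129 = 390.
Anti-diagonal: 45 + 87 + 108 + 150 = 390.
All lines sum to 390.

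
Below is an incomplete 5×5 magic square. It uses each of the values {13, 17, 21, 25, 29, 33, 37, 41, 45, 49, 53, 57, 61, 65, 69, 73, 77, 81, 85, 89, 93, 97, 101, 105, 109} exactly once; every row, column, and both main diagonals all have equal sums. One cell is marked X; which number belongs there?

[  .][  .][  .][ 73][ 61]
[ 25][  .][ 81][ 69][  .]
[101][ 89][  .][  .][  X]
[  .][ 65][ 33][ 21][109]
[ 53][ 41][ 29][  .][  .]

13

The 25 entries sum to 1525, so each line sums to 1525/5 = 305.
Row 4 must total 305; the given cells sum to 228, so (4,1) = 77.
The remaining cell in column 1 is (1,1) = 305 − 256 = 49.
From anti-diagonal, 305 − (61 + 69 + 65 + 53) gives (3,3) = 57.
Column 3: 81 + 57 + 33 + 29 + ? = 305, so (1,3) = 105.
Row 1 must total 305; the given cells sum to 288, so (1,2) = 17.
Column 2 must total 305; the given cells sum to 212, so (2,2) = 93.
From main diagonal, 305 − (49 + 93 + 57 + 21) gives (5,5) = 85.
The remaining cell in row 2 is (2,5) = 305 − 268 = 37.
The remaining cell in row 5 is (5,4) = 305 − 208 = 97.
Column 4 needs 305; the known cells sum to 260, so (3,4) = 45.
From column 5, 305 − (61 + 37 + 109 + 85) gives (3,5) = 13.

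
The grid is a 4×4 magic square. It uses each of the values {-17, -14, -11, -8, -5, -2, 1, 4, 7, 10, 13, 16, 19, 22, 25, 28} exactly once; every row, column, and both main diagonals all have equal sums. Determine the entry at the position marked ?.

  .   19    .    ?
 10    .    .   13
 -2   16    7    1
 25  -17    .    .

-14

The 16 entries sum to 88, so each line sums to 88/4 = 22.
Column 1 must total 22; the given cells sum to 33, so (1,1) = -11.
Column 2: 19 + 16 + (-17) + ? = 22, so (2,2) = 4.
Main diagonal must total 22; the given cells sum to 0, so (4,4) = 22.
Row 2: 10 + 4 + 13 + ? = 22, so (2,3) = -5.
From row 4, 22 − (25 + (-17) + 22) gives (4,3) = -8.
Column 3 needs 22; the known cells sum to -6, so (1,3) = 28.
Using column 4: 13 + 1 + 22 + ? → (1,4) = 22 − 36 = -14.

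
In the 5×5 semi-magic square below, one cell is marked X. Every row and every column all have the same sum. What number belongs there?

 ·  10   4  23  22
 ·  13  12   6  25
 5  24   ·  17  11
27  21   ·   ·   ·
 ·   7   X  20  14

Column 2 is complete and sums to 75; that is the magic constant.
The remaining cell in row 1 is (1,1) = 75 − 59 = 16.
Using row 2: 13 + 12 + 6 + 25 + ? → (2,1) = 75 − 56 = 19.
Row 3 needs 75; the known cells sum to 57, so (3,3) = 18.
Using column 1: 16 + 19 + 5 + 27 + ? → (5,1) = 75 − 67 = 8.
Column 4 needs 75; the known cells sum to 66, so (4,4) = 9.
The remaining cell in column 5 is (4,5) = 75 − 72 = 3.
Using row 4: 27 + 21 + 9 + 3 + ? → (4,3) = 75 − 60 = 15.
Using row 5: 8 + 7 + 20 + 14 + ? → (5,3) = 75 − 49 = 26.

26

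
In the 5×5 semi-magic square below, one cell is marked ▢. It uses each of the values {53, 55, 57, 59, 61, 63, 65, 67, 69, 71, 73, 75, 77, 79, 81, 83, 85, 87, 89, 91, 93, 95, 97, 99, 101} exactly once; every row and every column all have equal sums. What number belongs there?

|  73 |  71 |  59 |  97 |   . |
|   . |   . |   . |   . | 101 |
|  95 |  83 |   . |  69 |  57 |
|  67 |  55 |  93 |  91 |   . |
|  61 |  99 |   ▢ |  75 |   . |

The 25 entries sum to 1925, so each line sums to 1925/5 = 385.
Row 1: 73 + 71 + 59 + 97 + ? = 385, so (1,5) = 85.
From row 3, 385 − (95 + 83 + 69 + 57) gives (3,3) = 81.
From row 4, 385 − (67 + 55 + 93 + 91) gives (4,5) = 79.
Using column 1: 73 + 95 + 67 + 61 + ? → (2,1) = 385 − 296 = 89.
The remaining cell in column 2 is (2,2) = 385 − 308 = 77.
Using column 4: 97 + 69 + 91 + 75 + ? → (2,4) = 385 − 332 = 53.
Column 5 must total 385; the given cells sum to 322, so (5,5) = 63.
Row 2: 89 + 77 + 53 + 101 + ? = 385, so (2,3) = 65.
From row 5, 385 − (61 + 99 + 75 + 63) gives (5,3) = 87.

87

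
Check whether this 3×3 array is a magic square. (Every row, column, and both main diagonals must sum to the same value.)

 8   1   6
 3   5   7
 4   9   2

Yes

Row 1: 8 + 1 + 6 = 15.
Row 2: 3 + 5 + 7 = 15.
Row 3: 4 + 9 + 2 = 15.
Column 1: 8 + 3 + 4 = 15.
Column 2: 1 + 5 + 9 = 15.
Column 3: 6 + 7 + 2 = 15.
Main diagonal: 8 + 5 + 2 = 15.
Anti-diagonal: 6 + 5 + 4 = 15.
All lines sum to 15.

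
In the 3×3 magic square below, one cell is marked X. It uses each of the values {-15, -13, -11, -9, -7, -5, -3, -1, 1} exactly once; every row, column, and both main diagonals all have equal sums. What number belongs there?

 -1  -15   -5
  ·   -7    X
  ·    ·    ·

-3

The 9 entries sum to -63, so each line sums to -63/3 = -21.
From column 2, -21 − (-15 + (-7)) gives (3,2) = 1.
From main diagonal, -21 − (-1 + (-7)) gives (3,3) = -13.
Anti-diagonal: -5 + (-7) + ? = -21, so (3,1) = -9.
Column 1 needs -21; the known cells sum to -10, so (2,1) = -11.
Column 3 must total -21; the given cells sum to -18, so (2,3) = -3.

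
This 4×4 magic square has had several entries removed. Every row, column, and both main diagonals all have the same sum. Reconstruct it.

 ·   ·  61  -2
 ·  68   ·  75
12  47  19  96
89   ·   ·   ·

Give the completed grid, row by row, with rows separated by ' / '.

Row 3 is already complete: 12 + 47 + 19 + 96 = 174, so that is the magic constant.
From column 4, 174 − (-2 + 75 + 96) gives (4,4) = 5.
The remaining cell in main diagonal is (1,1) = 174 − 92 = 82.
Using anti-diagonal: -2 + 47 + 89 + ? → (2,3) = 174 − 134 = 40.
From row 1, 174 − (82 + 61 + (-2)) gives (1,2) = 33.
The remaining cell in row 2 is (2,1) = 174 − 183 = -9.
The remaining cell in column 2 is (4,2) = 174 − 148 = 26.
From column 3, 174 − (61 + 40 + 19) gives (4,3) = 54.

82 33 61 -2 / -9 68 40 75 / 12 47 19 96 / 89 26 54 5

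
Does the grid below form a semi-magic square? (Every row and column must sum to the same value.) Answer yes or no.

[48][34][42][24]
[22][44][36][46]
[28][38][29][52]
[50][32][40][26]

No — column 3 sums to 147 but row 2 sums to 148.

Row 1: 48 + 34 + 42 + 24 = 148.
Row 2: 22 + 44 + 36 + 46 = 148.
Row 3: 28 + 38 + 29 + 52 = 147.
Row 4: 50 + 32 + 40 + 26 = 148.
Column 1: 48 + 22 + 28 + 50 = 148.
Column 2: 34 + 44 + 38 + 32 = 148.
Column 3: 42 + 36 + 29 + 40 = 147.
Column 4: 24 + 46 + 52 + 26 = 148.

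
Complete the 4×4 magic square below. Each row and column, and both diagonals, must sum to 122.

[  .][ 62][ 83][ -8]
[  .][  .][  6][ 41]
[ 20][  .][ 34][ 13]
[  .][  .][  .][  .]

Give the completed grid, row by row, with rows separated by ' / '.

Using row 1: 62 + 83 + (-8) + ? → (1,1) = 122 − 137 = -15.
From row 3, 122 − (20 + 34 + 13) gives (3,2) = 55.
The remaining cell in column 3 is (4,3) = 122 − 123 = -1.
Column 4 must total 122; the given cells sum to 46, so (4,4) = 76.
From main diagonal, 122 − (-15 + 34 + 76) gives (2,2) = 27.
Using anti-diagonal: -8 + 6 + 55 + ? → (4,1) = 122 − 53 = 69.
Row 2 must total 122; the given cells sum to 74, so (2,1) = 48.
Row 4 needs 122; the known cells sum to 144, so (4,2) = -22.

-15 62 83 -8 / 48 27 6 41 / 20 55 34 13 / 69 -22 -1 76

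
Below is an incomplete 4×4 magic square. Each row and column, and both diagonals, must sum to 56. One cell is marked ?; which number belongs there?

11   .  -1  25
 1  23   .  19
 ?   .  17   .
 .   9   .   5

29

Row 1: 11 + (-1) + 25 + ? = 56, so (1,2) = 21.
The remaining cell in row 2 is (2,3) = 56 − 43 = 13.
From column 2, 56 − (21 + 23 + 9) gives (3,2) = 3.
Using column 3: -1 + 13 + 17 + ? → (4,3) = 56 − 29 = 27.
Column 4 must total 56; the given cells sum to 49, so (3,4) = 7.
Anti-diagonal needs 56; the known cells sum to 41, so (4,1) = 15.
The remaining cell in row 3 is (3,1) = 56 − 27 = 29.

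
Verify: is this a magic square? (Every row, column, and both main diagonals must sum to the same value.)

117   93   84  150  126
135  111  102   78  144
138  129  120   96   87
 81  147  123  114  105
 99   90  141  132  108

Yes

Row 1: 117 + 93 + 84 + 150 + 126 = 570.
Row 2: 135 + 111 + 102 + 78 + 144 = 570.
Row 3: 138 + 129 + 120 + 96 + 87 = 570.
Row 4: 81 + 147 + 123 + 114 + 105 = 570.
Row 5: 99 + 90 + 141 + 132 + 108 = 570.
Column 1: 117 + 135 + 138 + 81 + 99 = 570.
Column 2: 93 + 111 + 129 + 147 + 90 = 570.
Column 3: 84 + 102 + 120 + 123 + 141 = 570.
Column 4: 150 + 78 + 96 + 114 + 132 = 570.
Column 5: 126 + 144 + 87 + 105 + 108 = 570.
Main diagonal: 117 + 111 + 120 + 114 + 108 = 570.
Anti-diagonal: 126 + 78 + 120 + 147 + 99 = 570.
All lines sum to 570.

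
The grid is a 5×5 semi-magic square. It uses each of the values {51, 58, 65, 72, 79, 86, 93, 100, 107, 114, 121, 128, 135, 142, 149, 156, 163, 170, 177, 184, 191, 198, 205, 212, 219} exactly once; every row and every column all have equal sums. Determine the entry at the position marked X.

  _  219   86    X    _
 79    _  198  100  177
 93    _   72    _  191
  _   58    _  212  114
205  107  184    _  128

The 25 entries sum to 3375, so each line sums to 3375/5 = 675.
From row 2, 675 − (79 + 198 + 100 + 177) gives (2,2) = 121.
Row 5 must total 675; the given cells sum to 624, so (5,4) = 51.
From column 2, 675 − (219 + 121 + 58 + 107) gives (3,2) = 170.
Column 3 must total 675; the given cells sum to 540, so (4,3) = 135.
Using column 5: 177 + 191 + 114 + 128 + ? → (1,5) = 675 − 610 = 65.
Row 3: 93 + 170 + 72 + 191 + ? = 675, so (3,4) = 149.
Row 4 must total 675; the given cells sum to 519, so (4,1) = 156.
Column 1: 79 + 93 + 156 + 205 + ? = 675, so (1,1) = 142.
Column 4 must total 675; the given cells sum to 512, so (1,4) = 163.

163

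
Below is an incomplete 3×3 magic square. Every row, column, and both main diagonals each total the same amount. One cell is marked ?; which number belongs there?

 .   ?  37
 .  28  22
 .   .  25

Column 3 is complete and sums to 84; that is the magic constant.
From row 2, 84 − (28 + 22) gives (2,1) = 34.
Main diagonal needs 84; the known cells sum to 53, so (1,1) = 31.
Anti-diagonal must total 84; the given cells sum to 65, so (3,1) = 19.
Row 1: 31 + 37 + ? = 84, so (1,2) = 16.

16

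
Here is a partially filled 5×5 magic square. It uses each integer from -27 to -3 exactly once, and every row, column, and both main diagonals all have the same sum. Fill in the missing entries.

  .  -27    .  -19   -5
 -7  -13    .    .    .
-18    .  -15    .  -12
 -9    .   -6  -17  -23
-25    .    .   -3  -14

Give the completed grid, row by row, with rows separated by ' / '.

-16 -27 -8 -19 -5 / -7 -13 -24 -10 -21 / -18 -4 -15 -26 -12 / -9 -20 -6 -17 -23 / -25 -11 -22 -3 -14

The entries are -27 through -3, which sum to -375, so each line sums to -375/5 = -75.
From row 4, -75 − (-9 + (-6) + (-17) + (-23)) gives (4,2) = -20.
From column 1, -75 − (-7 + (-18) + (-9) + (-25)) gives (1,1) = -16.
Column 5 must total -75; the given cells sum to -54, so (2,5) = -21.
Anti-diagonal needs -75; the known cells sum to -65, so (2,4) = -10.
From row 1, -75 − (-16 + (-27) + (-19) + (-5)) gives (1,3) = -8.
The remaining cell in row 2 is (2,3) = -75 − (-51) = -24.
Column 3: -8 + (-24) + (-15) + (-6) + ? = -75, so (5,3) = -22.
Column 4: -19 + (-10) + (-17) + (-3) + ? = -75, so (3,4) = -26.
The remaining cell in row 3 is (3,2) = -75 − (-71) = -4.
Row 5: -25 + (-22) + (-3) + (-14) + ? = -75, so (5,2) = -11.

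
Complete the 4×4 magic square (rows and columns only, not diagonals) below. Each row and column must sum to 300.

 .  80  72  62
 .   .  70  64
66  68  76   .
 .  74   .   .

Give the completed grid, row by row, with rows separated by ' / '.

Row 1 needs 300; the known cells sum to 214, so (1,1) = 86.
Using row 3: 66 + 68 + 76 + ? → (3,4) = 300 − 210 = 90.
Using column 2: 80 + 68 + 74 + ? → (2,2) = 300 − 222 = 78.
The remaining cell in column 3 is (4,3) = 300 − 218 = 82.
Column 4: 62 + 64 + 90 + ? = 300, so (4,4) = 84.
The remaining cell in row 2 is (2,1) = 300 − 212 = 88.
Row 4: 74 + 82 + 84 + ? = 300, so (4,1) = 60.

86 80 72 62 / 88 78 70 64 / 66 68 76 90 / 60 74 82 84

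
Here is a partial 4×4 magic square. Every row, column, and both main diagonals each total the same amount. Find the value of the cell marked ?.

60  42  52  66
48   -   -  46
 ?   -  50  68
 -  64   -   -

Row 1 is complete and sums to 220; that is the magic constant.
Using column 4: 66 + 46 + 68 + ? → (4,4) = 220 − 180 = 40.
The remaining cell in main diagonal is (2,2) = 220 − 150 = 70.
Row 2: 48 + 70 + 46 + ? = 220, so (2,3) = 56.
Using column 2: 42 + 70 + 64 + ? → (3,2) = 220 − 176 = 44.
Column 3 must total 220; the given cells sum to 158, so (4,3) = 62.
Anti-diagonal must total 220; the given cells sum to 166, so (4,1) = 54.
Using row 3: 44 + 50 + 68 + ? → (3,1) = 220 − 162 = 58.

58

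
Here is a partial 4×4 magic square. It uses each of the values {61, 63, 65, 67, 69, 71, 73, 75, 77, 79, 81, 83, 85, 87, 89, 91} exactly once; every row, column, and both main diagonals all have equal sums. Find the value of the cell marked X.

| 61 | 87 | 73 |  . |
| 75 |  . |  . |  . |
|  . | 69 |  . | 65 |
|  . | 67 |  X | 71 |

77

The 16 entries sum to 1216, so each line sums to 1216/4 = 304.
Using row 1: 61 + 87 + 73 + ? → (1,4) = 304 − 221 = 83.
Using column 2: 87 + 69 + 67 + ? → (2,2) = 304 − 223 = 81.
Column 4 must total 304; the given cells sum to 219, so (2,4) = 85.
Main diagonal needs 304; the known cells sum to 213, so (3,3) = 91.
From row 2, 304 − (75 + 81 + 85) gives (2,3) = 63.
Row 3 must total 304; the given cells sum to 225, so (3,1) = 79.
Column 1 must total 304; the given cells sum to 215, so (4,1) = 89.
Column 3: 73 + 63 + 91 + ? = 304, so (4,3) = 77.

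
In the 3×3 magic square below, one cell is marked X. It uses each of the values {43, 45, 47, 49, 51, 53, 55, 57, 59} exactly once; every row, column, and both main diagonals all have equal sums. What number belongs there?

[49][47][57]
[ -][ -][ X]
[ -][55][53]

43

The 9 entries sum to 459, so each line sums to 459/3 = 153.
Row 3: 55 + 53 + ? = 153, so (3,1) = 45.
Column 1 must total 153; the given cells sum to 94, so (2,1) = 59.
Column 2 needs 153; the known cells sum to 102, so (2,2) = 51.
Column 3 needs 153; the known cells sum to 110, so (2,3) = 43.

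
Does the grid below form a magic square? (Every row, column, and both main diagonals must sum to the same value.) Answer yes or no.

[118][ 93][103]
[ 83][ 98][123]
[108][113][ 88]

Row 1: 118 + 93 + 103 = 314.
Row 2: 83 + 98 + 123 = 304.
Row 3: 108 + 113 + 88 = 309.
Column 1: 118 + 83 + 108 = 309.
Column 2: 93 + 98 + 113 = 304.
Column 3: 103 + 123 + 88 = 314.
Main diagonal: 118 + 98 + 88 = 304.
Anti-diagonal: 103 + 98 + 108 = 309.

No — row 2 sums to 304 but row 1 sums to 314.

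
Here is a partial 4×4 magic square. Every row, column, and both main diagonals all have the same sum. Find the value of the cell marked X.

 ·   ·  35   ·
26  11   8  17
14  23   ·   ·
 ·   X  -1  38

-4

Row 2 is complete and sums to 62; that is the magic constant.
From column 3, 62 − (35 + 8 + (-1)) gives (3,3) = 20.
Main diagonal must total 62; the given cells sum to 69, so (1,1) = -7.
Row 3 must total 62; the given cells sum to 57, so (3,4) = 5.
Column 1 needs 62; the known cells sum to 33, so (4,1) = 29.
From column 4, 62 − (17 + 5 + 38) gives (1,4) = 2.
Using row 1: -7 + 35 + 2 + ? → (1,2) = 62 − 30 = 32.
The remaining cell in row 4 is (4,2) = 62 − 66 = -4.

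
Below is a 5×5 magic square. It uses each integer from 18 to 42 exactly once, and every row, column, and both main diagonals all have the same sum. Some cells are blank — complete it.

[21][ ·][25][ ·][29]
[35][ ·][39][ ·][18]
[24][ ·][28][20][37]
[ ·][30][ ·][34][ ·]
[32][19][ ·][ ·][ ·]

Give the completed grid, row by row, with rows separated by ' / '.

21 33 25 42 29 / 35 27 39 31 18 / 24 41 28 20 37 / 38 30 22 34 26 / 32 19 36 23 40

The entries are 18 through 42, which sum to 750, so each line sums to 750/5 = 150.
Row 3: 24 + 28 + 20 + 37 + ? = 150, so (3,2) = 41.
Column 1: 21 + 35 + 24 + 32 + ? = 150, so (4,1) = 38.
Using anti-diagonal: 29 + 28 + 30 + 32 + ? → (2,4) = 150 − 119 = 31.
From row 2, 150 − (35 + 39 + 31 + 18) gives (2,2) = 27.
Column 2 must total 150; the given cells sum to 117, so (1,2) = 33.
Main diagonal: 21 + 27 + 28 + 34 + ? = 150, so (5,5) = 40.
The remaining cell in row 1 is (1,4) = 150 − 108 = 42.
From column 4, 150 − (42 + 31 + 20 + 34) gives (5,4) = 23.
Column 5 must total 150; the given cells sum to 124, so (4,5) = 26.
Row 4 must total 150; the given cells sum to 128, so (4,3) = 22.
Row 5: 32 + 19 + 23 + 40 + ? = 150, so (5,3) = 36.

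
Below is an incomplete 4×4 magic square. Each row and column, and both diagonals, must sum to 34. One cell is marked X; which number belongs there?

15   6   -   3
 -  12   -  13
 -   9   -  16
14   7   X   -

11

Row 1 must total 34; the given cells sum to 24, so (1,3) = 10.
Column 4: 3 + 13 + 16 + ? = 34, so (4,4) = 2.
From main diagonal, 34 − (15 + 12 + 2) gives (3,3) = 5.
Anti-diagonal must total 34; the given cells sum to 26, so (2,3) = 8.
Row 2: 12 + 8 + 13 + ? = 34, so (2,1) = 1.
The remaining cell in row 3 is (3,1) = 34 − 30 = 4.
Row 4: 14 + 7 + 2 + ? = 34, so (4,3) = 11.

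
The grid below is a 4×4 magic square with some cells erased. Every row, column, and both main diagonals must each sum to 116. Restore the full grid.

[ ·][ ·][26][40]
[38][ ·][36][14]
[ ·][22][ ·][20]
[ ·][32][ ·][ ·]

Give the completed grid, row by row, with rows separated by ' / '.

From row 2, 116 − (38 + 36 + 14) gives (2,2) = 28.
Using column 2: 28 + 22 + 32 + ? → (1,2) = 116 − 82 = 34.
From column 4, 116 − (40 + 14 + 20) gives (4,4) = 42.
The remaining cell in anti-diagonal is (4,1) = 116 − 98 = 18.
Row 1 needs 116; the known cells sum to 100, so (1,1) = 16.
Using row 4: 18 + 32 + 42 + ? → (4,3) = 116 − 92 = 24.
Column 1: 16 + 38 + 18 + ? = 116, so (3,1) = 44.
Using column 3: 26 + 36 + 24 + ? → (3,3) = 116 − 86 = 30.

16 34 26 40 / 38 28 36 14 / 44 22 30 20 / 18 32 24 42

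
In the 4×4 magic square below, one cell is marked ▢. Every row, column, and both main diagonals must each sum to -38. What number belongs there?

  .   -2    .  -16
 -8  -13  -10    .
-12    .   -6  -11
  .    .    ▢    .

Row 2: -8 + (-13) + (-10) + ? = -38, so (2,4) = -7.
From row 3, -38 − (-12 + (-6) + (-11)) gives (3,2) = -9.
The remaining cell in column 2 is (4,2) = -38 − (-24) = -14.
From column 4, -38 − (-16 + (-7) + (-11)) gives (4,4) = -4.
Main diagonal: -13 + (-6) + (-4) + ? = -38, so (1,1) = -15.
Using anti-diagonal: -16 + (-10) + (-9) + ? → (4,1) = -38 − (-35) = -3.
The remaining cell in row 1 is (1,3) = -38 − (-33) = -5.
The remaining cell in row 4 is (4,3) = -38 − (-21) = -17.

-17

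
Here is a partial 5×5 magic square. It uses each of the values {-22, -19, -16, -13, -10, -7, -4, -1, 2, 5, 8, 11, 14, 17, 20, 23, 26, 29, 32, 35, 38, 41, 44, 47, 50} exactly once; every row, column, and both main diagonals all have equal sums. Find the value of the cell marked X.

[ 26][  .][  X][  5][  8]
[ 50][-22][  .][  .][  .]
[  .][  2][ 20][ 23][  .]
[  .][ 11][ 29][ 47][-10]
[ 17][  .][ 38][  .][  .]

The 25 entries sum to 350, so each line sums to 350/5 = 70.
Using row 4: 11 + 29 + 47 + (-10) + ? → (4,1) = 70 − 77 = -7.
From column 1, 70 − (26 + 50 + (-7) + 17) gives (3,1) = -16.
Main diagonal: 26 + (-22) + 20 + 47 + ? = 70, so (5,5) = -1.
The remaining cell in anti-diagonal is (2,4) = 70 − 56 = 14.
Row 3 needs 70; the known cells sum to 29, so (3,5) = 41.
Using column 4: 5 + 14 + 23 + 47 + ? → (5,4) = 70 − 89 = -19.
Column 5: 8 + 41 + (-10) + (-1) + ? = 70, so (2,5) = 32.
Row 2 needs 70; the known cells sum to 74, so (2,3) = -4.
Using row 5: 17 + 38 + (-19) + (-1) + ? → (5,2) = 70 − 35 = 35.
The remaining cell in column 2 is (1,2) = 70 − 26 = 44.
The remaining cell in column 3 is (1,3) = 70 − 83 = -13.

-13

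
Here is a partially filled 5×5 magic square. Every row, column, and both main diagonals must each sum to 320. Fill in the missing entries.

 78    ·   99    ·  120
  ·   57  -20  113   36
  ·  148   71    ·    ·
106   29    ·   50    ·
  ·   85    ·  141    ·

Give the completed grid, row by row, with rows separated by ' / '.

78 1 99 22 120 / 134 57 -20 113 36 / 15 148 71 -6 92 / 106 29 127 50 8 / -13 85 43 141 64

From row 2, 320 − (57 + (-20) + 113 + 36) gives (2,1) = 134.
Column 2: 57 + 148 + 29 + 85 + ? = 320, so (1,2) = 1.
Main diagonal needs 320; the known cells sum to 256, so (5,5) = 64.
Anti-diagonal needs 320; the known cells sum to 333, so (5,1) = -13.
Row 1 needs 320; the known cells sum to 298, so (1,4) = 22.
Row 5 needs 320; the known cells sum to 277, so (5,3) = 43.
Column 1: 78 + 134 + 106 + (-13) + ? = 320, so (3,1) = 15.
The remaining cell in column 3 is (4,3) = 320 − 193 = 127.
Column 4: 22 + 113 + 50 + 141 + ? = 320, so (3,4) = -6.
Row 3 must total 320; the given cells sum to 228, so (3,5) = 92.
Row 4 must total 320; the given cells sum to 312, so (4,5) = 8.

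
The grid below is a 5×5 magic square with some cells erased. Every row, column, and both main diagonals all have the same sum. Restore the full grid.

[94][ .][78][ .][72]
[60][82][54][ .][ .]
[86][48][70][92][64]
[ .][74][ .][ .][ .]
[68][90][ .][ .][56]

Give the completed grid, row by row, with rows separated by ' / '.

94 66 78 50 72 / 60 82 54 76 88 / 86 48 70 92 64 / 52 74 96 58 80 / 68 90 62 84 56

Row 3 is already complete: 86 + 48 + 70 + 92 + 64 = 360, so that is the magic constant.
Column 1 must total 360; the given cells sum to 308, so (4,1) = 52.
The remaining cell in column 2 is (1,2) = 360 − 294 = 66.
Main diagonal needs 360; the known cells sum to 302, so (4,4) = 58.
The remaining cell in anti-diagonal is (2,4) = 360 − 284 = 76.
Using row 1: 94 + 66 + 78 + 72 + ? → (1,4) = 360 − 310 = 50.
Row 2 needs 360; the known cells sum to 272, so (2,5) = 88.
From column 4, 360 − (50 + 76 + 92 + 58) gives (5,4) = 84.
Column 5 needs 360; the known cells sum to 280, so (4,5) = 80.
Row 4 must total 360; the given cells sum to 264, so (4,3) = 96.
Row 5 must total 360; the given cells sum to 298, so (5,3) = 62.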